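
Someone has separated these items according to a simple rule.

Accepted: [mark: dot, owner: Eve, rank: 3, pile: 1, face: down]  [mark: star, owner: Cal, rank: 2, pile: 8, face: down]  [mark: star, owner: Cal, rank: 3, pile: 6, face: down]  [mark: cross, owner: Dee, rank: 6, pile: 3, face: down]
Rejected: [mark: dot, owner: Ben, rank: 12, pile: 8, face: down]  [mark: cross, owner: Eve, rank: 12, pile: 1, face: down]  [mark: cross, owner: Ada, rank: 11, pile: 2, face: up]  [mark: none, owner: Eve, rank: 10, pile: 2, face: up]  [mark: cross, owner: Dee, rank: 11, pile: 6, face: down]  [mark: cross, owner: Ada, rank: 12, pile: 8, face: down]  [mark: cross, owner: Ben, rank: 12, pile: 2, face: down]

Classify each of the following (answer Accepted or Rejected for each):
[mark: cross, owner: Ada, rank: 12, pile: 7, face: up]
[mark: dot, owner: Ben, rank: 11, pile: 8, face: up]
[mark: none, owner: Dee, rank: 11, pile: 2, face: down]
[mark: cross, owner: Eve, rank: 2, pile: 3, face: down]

The rule appears to be: rank ≤ 6.
[mark: cross, owner: Ada, rank: 12, pile: 7, face: up]: rank = 12, does not pass → Rejected. [mark: dot, owner: Ben, rank: 11, pile: 8, face: up]: rank = 11, does not pass → Rejected. [mark: none, owner: Dee, rank: 11, pile: 2, face: down]: rank = 11, does not pass → Rejected. [mark: cross, owner: Eve, rank: 2, pile: 3, face: down]: rank = 2, matches → Accepted.

Rejected, Rejected, Rejected, Accepted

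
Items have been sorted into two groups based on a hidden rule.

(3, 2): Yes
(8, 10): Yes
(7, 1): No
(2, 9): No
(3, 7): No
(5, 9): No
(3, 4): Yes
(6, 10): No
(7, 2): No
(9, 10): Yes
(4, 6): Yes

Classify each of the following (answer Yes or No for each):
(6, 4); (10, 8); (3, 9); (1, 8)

The rule appears to be: |first − second| ≤ 2.

Yes, Yes, No, No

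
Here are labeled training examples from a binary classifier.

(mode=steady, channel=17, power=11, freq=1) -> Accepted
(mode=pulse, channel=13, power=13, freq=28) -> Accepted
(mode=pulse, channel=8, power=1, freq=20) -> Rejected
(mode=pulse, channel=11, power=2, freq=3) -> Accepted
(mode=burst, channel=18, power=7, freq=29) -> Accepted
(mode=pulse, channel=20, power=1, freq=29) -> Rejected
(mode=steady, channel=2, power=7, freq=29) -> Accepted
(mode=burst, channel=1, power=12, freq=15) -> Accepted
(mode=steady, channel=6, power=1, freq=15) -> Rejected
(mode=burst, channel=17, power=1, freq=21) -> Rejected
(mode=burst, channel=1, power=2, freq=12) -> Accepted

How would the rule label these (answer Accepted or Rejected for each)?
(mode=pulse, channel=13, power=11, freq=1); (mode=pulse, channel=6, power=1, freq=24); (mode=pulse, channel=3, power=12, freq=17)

Accepted, Rejected, Accepted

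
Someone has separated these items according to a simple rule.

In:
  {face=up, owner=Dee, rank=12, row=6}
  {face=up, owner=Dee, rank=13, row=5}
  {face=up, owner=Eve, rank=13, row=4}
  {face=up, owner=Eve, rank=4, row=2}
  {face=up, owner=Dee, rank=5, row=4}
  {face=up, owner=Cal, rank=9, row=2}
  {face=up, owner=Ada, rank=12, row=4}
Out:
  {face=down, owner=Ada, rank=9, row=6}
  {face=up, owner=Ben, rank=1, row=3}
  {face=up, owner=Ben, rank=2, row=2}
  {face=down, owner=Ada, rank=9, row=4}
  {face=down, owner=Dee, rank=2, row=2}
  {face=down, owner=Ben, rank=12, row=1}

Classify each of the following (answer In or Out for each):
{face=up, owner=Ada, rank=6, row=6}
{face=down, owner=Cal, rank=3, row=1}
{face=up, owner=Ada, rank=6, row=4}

Rule: face is up AND rank ≥ 4. This holds for each 'In' example and fails for each 'Out' one.
{face=up, owner=Ada, rank=6, row=6}: face is up, rank = 6, passes → In.
{face=down, owner=Cal, rank=3, row=1}: face is down, rank = 3, lacks this property → Out.
{face=up, owner=Ada, rank=6, row=4}: face is up, rank = 6, passes → In.

In, Out, In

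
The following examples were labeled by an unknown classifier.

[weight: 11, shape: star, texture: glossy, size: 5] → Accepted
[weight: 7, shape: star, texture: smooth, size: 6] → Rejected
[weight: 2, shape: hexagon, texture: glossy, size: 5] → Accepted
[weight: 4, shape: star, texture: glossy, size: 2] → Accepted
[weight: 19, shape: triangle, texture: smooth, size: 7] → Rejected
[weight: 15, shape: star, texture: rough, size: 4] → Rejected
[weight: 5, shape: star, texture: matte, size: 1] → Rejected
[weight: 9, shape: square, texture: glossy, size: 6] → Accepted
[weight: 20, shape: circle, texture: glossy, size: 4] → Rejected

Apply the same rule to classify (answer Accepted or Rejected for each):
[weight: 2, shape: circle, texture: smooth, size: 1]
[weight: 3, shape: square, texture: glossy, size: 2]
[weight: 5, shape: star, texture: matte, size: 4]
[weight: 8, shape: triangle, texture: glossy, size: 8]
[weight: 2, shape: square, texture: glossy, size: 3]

'Accepted' ⟺ texture is glossy AND weight ≤ 11.
[weight: 2, shape: circle, texture: smooth, size: 1] → texture is smooth, weight = 2 → Rejected. [weight: 3, shape: square, texture: glossy, size: 2] → texture is glossy, weight = 3 → Accepted. [weight: 5, shape: star, texture: matte, size: 4] → texture is matte, weight = 5 → Rejected. [weight: 8, shape: triangle, texture: glossy, size: 8] → texture is glossy, weight = 8 → Accepted. [weight: 2, shape: square, texture: glossy, size: 3] → texture is glossy, weight = 2 → Accepted.

Rejected, Accepted, Rejected, Accepted, Accepted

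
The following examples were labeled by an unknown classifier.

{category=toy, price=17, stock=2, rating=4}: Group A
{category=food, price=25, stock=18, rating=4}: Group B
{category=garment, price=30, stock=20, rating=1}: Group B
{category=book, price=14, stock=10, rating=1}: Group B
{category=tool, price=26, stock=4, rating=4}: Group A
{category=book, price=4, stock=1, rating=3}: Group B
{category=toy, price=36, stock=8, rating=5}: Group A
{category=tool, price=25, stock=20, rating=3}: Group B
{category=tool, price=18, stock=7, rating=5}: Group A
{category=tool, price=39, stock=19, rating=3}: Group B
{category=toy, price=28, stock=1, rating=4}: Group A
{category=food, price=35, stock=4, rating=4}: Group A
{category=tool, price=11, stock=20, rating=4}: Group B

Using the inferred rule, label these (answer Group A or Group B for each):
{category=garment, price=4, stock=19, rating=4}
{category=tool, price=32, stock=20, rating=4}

Group B, Group B

'Group A' ⟺ price ≥ 11 AND stock ≤ 8.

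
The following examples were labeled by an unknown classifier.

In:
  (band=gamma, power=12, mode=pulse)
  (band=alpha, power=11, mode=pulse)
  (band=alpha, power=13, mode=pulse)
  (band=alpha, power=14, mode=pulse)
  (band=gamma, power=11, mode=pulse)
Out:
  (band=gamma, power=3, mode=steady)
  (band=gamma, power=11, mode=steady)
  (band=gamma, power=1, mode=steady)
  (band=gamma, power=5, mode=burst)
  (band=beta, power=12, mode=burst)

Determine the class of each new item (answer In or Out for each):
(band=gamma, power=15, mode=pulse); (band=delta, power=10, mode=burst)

Comparing the two groups points to one rule — mode is pulse.

In, Out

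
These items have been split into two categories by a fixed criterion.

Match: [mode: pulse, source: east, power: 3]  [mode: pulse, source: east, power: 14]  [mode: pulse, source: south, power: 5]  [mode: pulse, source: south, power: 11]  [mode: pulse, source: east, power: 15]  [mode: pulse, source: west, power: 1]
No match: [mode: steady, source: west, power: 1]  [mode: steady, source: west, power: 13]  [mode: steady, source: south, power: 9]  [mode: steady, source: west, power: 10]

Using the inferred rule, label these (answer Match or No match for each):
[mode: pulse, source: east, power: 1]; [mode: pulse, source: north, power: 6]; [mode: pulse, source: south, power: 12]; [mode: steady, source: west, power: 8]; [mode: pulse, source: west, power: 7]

Match, Match, Match, No match, Match

The pattern is that an item is 'Match' exactly when: mode is pulse.
[mode: pulse, source: east, power: 1] — mode is pulse, hence Match.
[mode: pulse, source: north, power: 6] — mode is pulse, hence Match.
[mode: pulse, source: south, power: 12] — mode is pulse, hence Match.
[mode: steady, source: west, power: 8] — mode is steady, hence No match.
[mode: pulse, source: west, power: 7] — mode is pulse, hence Match.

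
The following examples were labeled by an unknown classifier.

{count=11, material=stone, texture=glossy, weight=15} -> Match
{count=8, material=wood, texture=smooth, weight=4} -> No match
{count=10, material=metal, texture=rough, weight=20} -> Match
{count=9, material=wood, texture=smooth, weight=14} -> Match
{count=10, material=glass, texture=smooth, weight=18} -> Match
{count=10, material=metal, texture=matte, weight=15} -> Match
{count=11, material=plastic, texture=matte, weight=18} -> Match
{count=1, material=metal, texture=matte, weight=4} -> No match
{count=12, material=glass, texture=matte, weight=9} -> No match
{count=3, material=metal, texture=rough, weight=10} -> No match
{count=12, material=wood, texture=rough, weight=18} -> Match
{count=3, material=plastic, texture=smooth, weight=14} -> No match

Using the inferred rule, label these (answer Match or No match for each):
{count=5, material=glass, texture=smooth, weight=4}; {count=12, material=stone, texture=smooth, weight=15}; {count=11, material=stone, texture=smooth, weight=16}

No match, Match, Match

One predicate separates the groups cleanly: weight ≥ 10 AND count ≥ 8.
{count=5, material=glass, texture=smooth, weight=4}: No match (weight = 4, count = 5).
{count=12, material=stone, texture=smooth, weight=15}: Match (weight = 15, count = 12).
{count=11, material=stone, texture=smooth, weight=16}: Match (weight = 16, count = 11).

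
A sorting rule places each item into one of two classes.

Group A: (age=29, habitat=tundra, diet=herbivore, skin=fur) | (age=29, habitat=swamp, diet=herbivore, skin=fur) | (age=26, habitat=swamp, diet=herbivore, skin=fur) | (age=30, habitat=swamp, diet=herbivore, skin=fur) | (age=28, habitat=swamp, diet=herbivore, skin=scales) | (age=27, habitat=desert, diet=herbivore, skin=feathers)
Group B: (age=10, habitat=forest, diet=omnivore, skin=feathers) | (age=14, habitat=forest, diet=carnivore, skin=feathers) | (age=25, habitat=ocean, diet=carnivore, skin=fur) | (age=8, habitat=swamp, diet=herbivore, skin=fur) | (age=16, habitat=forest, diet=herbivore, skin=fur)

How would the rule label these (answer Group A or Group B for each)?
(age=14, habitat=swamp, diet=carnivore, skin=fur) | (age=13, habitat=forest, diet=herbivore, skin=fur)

A rule that fits every label: age ≥ 26 — true of each 'Group A' example, false of each 'Group B' one.
(age=14, habitat=swamp, diet=carnivore, skin=fur): Group B (age = 14).
(age=13, habitat=forest, diet=herbivore, skin=fur): Group B (age = 13).

Group B, Group B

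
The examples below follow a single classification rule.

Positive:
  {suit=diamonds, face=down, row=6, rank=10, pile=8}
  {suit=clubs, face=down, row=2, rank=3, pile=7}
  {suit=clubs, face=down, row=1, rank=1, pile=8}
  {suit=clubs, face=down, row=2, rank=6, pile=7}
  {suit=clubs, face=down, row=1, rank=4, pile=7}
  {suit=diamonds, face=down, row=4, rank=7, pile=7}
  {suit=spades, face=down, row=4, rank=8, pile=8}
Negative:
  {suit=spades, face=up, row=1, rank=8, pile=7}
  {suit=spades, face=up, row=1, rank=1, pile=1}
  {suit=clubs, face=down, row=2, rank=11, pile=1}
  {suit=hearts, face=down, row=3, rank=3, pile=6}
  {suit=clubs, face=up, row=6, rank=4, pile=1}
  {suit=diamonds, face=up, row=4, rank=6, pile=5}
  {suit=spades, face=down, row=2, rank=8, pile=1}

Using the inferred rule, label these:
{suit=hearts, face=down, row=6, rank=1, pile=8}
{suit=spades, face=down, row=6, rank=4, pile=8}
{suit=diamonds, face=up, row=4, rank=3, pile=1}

Positive, Positive, Negative

Rule: face is down AND pile ≥ 7. This holds for each 'Positive' example and fails for each 'Negative' one.
Positive: {suit=hearts, face=down, row=6, rank=1, pile=8}, since face is down, pile = 8.
Positive: {suit=spades, face=down, row=6, rank=4, pile=8}, since face is down, pile = 8.
Negative: {suit=diamonds, face=up, row=4, rank=3, pile=1}, since face is up, pile = 1.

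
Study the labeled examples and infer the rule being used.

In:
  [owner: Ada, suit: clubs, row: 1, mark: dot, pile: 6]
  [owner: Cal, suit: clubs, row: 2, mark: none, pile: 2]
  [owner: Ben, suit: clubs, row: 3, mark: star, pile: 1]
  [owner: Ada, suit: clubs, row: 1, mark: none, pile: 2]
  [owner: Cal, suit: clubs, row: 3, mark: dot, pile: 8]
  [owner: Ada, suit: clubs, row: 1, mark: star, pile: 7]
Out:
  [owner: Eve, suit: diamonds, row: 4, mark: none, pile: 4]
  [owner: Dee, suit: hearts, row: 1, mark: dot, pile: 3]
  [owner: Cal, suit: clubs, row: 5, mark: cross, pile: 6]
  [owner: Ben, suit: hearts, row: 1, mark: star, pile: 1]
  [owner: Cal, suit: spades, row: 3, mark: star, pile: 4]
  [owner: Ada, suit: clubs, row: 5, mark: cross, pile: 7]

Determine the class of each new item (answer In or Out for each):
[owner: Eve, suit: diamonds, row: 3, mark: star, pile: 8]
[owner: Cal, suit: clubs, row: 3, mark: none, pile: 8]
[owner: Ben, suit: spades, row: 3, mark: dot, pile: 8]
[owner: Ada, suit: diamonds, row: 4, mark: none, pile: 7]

The pattern is that an item is 'In' exactly when: suit is clubs AND row ≤ 3.

Out, In, Out, Out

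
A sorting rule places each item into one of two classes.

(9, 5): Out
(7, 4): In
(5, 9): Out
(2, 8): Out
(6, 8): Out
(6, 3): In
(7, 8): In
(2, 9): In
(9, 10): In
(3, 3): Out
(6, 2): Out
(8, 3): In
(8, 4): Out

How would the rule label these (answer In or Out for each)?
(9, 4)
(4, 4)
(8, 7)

All 'In' examples share one property — sum is odd — and every 'Out' example lacks it.
(9, 4): In (9+4 = 13).
(4, 4): Out (4+4 = 8).
(8, 7): In (8+7 = 15).

In, Out, In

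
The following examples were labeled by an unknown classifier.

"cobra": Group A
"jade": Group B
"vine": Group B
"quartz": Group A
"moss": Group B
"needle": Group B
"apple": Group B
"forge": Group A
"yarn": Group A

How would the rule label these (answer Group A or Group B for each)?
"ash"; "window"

Group B, Group B

Every 'Group A' example satisfies: contains 'r'. None of the 'Group B' examples do.
"ash": no 'r' — does not fit, so Group B.
"window": no 'r' — does not fit, so Group B.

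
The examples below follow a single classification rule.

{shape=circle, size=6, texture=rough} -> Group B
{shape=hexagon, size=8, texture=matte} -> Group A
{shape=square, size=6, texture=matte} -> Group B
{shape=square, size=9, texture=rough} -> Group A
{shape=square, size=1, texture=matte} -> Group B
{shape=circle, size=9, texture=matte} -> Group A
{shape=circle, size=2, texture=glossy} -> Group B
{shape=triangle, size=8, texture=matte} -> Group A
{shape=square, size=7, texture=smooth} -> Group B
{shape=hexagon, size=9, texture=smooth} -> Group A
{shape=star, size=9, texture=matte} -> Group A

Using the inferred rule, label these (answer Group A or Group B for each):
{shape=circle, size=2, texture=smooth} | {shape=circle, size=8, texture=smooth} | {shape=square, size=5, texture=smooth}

Group B, Group A, Group B

One predicate separates the groups cleanly: size ≥ 8.
{shape=circle, size=2, texture=smooth} — size = 2, hence Group B.
{shape=circle, size=8, texture=smooth} — size = 8, hence Group A.
{shape=square, size=5, texture=smooth} — size = 5, hence Group B.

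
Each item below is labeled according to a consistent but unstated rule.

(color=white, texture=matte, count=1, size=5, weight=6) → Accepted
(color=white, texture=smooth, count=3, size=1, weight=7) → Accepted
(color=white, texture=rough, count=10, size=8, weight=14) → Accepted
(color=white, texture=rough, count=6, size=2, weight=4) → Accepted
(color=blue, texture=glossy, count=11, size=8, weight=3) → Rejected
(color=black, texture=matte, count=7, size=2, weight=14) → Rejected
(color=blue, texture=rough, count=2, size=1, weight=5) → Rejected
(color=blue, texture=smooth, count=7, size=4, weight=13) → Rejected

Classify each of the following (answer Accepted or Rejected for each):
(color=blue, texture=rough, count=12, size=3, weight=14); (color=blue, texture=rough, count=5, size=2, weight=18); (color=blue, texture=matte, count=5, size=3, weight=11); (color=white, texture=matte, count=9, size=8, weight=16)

Rejected, Rejected, Rejected, Accepted

Looking at the examples, the only property every 'Accepted' case has and every 'Rejected' case lacks is: color is white.
(color=blue, texture=rough, count=12, size=3, weight=14) → color is blue → Rejected. (color=blue, texture=rough, count=5, size=2, weight=18) → color is blue → Rejected. (color=blue, texture=matte, count=5, size=3, weight=11) → color is blue → Rejected. (color=white, texture=matte, count=9, size=8, weight=16) → color is white → Accepted.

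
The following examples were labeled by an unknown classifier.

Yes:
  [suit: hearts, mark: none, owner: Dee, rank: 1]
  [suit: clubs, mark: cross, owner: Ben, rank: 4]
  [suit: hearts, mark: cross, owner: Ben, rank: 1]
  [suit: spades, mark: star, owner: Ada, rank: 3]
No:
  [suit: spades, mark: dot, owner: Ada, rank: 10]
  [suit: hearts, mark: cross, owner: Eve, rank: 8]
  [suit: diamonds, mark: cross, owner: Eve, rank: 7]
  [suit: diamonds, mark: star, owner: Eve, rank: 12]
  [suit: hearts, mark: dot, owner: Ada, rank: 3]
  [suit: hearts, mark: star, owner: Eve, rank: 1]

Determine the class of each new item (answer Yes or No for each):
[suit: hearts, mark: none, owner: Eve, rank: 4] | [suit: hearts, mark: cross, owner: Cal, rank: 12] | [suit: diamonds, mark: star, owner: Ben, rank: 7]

No, Yes, Yes

Every 'Yes' example satisfies: mark is not dot AND owner is not Eve. None of the 'No' examples do.
[suit: hearts, mark: none, owner: Eve, rank: 4] → mark is none, owner is Eve → No.
[suit: hearts, mark: cross, owner: Cal, rank: 12] → mark is cross, owner is Cal → Yes.
[suit: diamonds, mark: star, owner: Ben, rank: 7] → mark is star, owner is Ben → Yes.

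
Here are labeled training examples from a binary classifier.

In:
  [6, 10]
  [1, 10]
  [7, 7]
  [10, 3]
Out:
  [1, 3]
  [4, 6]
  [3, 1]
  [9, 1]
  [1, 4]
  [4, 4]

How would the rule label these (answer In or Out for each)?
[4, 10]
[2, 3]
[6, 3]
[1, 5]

One predicate separates the groups cleanly: sum ≥ 11.
[4, 10]: 4+10 = 14 — satisfies this, so In. [2, 3]: 2+3 = 5 — does not fit, so Out. [6, 3]: 6+3 = 9 — does not fit, so Out. [1, 5]: 1+5 = 6 — does not fit, so Out.

In, Out, Out, Out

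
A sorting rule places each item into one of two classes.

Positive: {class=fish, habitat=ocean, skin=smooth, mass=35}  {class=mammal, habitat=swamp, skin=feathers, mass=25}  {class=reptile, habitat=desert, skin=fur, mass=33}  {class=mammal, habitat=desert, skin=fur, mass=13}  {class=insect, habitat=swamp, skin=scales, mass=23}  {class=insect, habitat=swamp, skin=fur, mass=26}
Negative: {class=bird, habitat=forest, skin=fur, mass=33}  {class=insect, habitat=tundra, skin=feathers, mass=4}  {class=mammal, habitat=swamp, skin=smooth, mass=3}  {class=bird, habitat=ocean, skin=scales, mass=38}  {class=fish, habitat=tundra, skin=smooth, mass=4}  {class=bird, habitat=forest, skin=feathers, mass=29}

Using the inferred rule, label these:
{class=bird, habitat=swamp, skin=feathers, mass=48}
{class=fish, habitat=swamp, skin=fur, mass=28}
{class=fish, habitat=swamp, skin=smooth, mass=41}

Rule: class is not bird AND mass ≥ 13. This holds for each 'Positive' example and fails for each 'Negative' one.

Negative, Positive, Positive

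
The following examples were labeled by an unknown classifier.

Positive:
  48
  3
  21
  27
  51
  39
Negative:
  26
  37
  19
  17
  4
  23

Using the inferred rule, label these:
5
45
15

Negative, Positive, Positive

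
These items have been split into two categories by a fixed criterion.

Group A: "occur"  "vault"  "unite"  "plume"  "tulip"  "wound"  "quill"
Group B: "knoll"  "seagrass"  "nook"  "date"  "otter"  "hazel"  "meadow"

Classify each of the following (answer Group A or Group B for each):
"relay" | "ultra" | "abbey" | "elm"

Group B, Group A, Group B, Group B

A rule that fits every label: contains 'u' — true of each 'Group A' example, false of each 'Group B' one.
"relay": no 'u', does not fit → Group B. "ultra": has 'u', meets the rule → Group A. "abbey": no 'u', does not fit → Group B. "elm": no 'u', does not fit → Group B.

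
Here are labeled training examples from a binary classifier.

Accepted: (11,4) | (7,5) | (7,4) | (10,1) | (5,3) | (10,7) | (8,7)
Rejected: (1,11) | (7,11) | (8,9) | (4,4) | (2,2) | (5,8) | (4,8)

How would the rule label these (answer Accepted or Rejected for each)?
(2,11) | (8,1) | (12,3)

Rejected, Accepted, Accepted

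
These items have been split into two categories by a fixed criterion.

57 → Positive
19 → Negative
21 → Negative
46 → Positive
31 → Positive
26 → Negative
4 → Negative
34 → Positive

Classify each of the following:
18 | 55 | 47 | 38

Rule: at least 31. This holds for each 'Positive' example and fails for each 'Negative' one.

Negative, Positive, Positive, Positive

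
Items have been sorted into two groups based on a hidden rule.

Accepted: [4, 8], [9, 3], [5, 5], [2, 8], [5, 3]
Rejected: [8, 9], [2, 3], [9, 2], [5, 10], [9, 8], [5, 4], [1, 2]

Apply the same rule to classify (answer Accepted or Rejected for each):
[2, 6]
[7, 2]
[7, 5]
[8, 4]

Accepted, Rejected, Accepted, Accepted

The distinguishing property — sum is even — holds for all the 'Accepted' cases and none of the 'Rejected' cases.
Accepted: [2, 6], since 2+6 = 8. Rejected: [7, 2], since 7+2 = 9. Accepted: [7, 5], since 7+5 = 12. Accepted: [8, 4], since 8+4 = 12.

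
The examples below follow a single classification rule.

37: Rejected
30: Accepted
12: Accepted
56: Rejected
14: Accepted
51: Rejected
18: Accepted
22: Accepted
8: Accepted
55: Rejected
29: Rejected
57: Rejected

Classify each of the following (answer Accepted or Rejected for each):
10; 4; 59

Accepted, Accepted, Rejected

The simplest hypothesis consistent with all the labels is: even AND at most 30.
10: 10 is even, 10 ≤ 30, has this property → Accepted. 4: 4 is even, 4 ≤ 30, has this property → Accepted. 59: 59 is odd, 59 > 30, doesn't qualify → Rejected.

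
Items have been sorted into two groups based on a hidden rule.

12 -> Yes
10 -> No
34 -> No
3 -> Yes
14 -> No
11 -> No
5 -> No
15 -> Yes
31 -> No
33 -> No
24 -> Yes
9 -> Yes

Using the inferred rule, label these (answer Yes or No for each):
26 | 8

No, No

The pattern is that an item is 'Yes' exactly when: multiple of 3 AND at most 24.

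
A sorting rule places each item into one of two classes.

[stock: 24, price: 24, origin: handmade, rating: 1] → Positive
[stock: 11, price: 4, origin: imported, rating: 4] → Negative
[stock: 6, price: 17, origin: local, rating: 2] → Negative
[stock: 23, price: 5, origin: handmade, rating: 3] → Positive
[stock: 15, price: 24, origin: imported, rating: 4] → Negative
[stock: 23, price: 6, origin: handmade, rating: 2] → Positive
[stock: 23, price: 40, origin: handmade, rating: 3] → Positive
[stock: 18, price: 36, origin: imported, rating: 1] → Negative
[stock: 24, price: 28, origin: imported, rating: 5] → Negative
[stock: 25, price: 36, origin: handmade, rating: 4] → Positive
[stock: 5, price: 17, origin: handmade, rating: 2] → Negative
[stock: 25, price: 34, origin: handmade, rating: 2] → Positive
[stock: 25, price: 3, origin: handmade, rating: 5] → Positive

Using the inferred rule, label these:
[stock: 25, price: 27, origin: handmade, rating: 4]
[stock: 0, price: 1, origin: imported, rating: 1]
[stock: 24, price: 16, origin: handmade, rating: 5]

Positive, Negative, Positive

The distinguishing property — origin is handmade AND stock ≥ 6 — holds for all the 'Positive' cases and none of the 'Negative' cases.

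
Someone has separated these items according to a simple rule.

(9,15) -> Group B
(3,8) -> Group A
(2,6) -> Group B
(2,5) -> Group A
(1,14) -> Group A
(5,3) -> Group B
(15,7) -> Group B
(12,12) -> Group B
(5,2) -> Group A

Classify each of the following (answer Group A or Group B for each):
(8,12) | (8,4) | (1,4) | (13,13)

Group B, Group B, Group A, Group B

Every 'Group A' example satisfies: sum is odd. None of the 'Group B' examples do.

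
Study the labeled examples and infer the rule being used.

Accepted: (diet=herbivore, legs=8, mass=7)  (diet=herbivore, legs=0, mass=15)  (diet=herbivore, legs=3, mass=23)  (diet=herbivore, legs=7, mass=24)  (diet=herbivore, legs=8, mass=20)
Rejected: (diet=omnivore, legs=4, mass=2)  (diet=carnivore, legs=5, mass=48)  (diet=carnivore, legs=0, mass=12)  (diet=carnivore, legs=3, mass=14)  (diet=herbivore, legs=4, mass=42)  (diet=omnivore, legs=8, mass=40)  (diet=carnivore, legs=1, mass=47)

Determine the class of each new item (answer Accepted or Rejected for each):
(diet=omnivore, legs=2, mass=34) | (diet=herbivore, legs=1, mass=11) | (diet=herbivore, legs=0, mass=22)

The classifier is using: diet is herbivore AND mass ≤ 24.
Rejected: (diet=omnivore, legs=2, mass=34), since diet is omnivore, mass = 34. Accepted: (diet=herbivore, legs=1, mass=11), since diet is herbivore, mass = 11. Accepted: (diet=herbivore, legs=0, mass=22), since diet is herbivore, mass = 22.

Rejected, Accepted, Accepted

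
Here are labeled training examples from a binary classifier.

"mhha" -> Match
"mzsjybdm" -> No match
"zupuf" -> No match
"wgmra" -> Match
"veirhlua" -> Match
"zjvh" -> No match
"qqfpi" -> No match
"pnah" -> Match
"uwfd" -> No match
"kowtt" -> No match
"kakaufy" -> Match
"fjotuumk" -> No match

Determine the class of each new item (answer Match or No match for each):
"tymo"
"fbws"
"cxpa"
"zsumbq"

No match, No match, Match, No match

All 'Match' examples share one property — contains 'a' — and every 'No match' example lacks it.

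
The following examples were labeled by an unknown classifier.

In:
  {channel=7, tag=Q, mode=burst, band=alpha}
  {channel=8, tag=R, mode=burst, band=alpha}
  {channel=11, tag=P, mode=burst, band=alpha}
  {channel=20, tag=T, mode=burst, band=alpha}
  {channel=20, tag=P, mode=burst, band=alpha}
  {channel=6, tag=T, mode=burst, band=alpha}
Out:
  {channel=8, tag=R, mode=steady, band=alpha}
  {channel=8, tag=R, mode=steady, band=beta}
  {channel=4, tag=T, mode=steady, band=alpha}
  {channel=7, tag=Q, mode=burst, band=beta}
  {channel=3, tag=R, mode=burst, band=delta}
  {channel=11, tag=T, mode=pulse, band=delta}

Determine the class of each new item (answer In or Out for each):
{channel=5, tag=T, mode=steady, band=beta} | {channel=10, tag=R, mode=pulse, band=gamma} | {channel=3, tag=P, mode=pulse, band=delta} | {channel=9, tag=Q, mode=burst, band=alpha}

The distinguishing property — mode is burst AND band is alpha — holds for all the 'In' cases and none of the 'Out' cases.
{channel=5, tag=T, mode=steady, band=beta}: Out (mode is steady, band is beta).
{channel=10, tag=R, mode=pulse, band=gamma}: Out (mode is pulse, band is gamma).
{channel=3, tag=P, mode=pulse, band=delta}: Out (mode is pulse, band is delta).
{channel=9, tag=Q, mode=burst, band=alpha}: In (mode is burst, band is alpha).

Out, Out, Out, In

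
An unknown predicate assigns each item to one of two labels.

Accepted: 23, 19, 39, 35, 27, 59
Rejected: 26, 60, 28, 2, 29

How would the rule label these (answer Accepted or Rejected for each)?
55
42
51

Accepted, Rejected, Accepted

The rule appears to be: ≡ 3 (mod 4).
55 → 55 mod 4 = 3 → Accepted.
42 → 42 mod 4 = 2 → Rejected.
51 → 51 mod 4 = 3 → Accepted.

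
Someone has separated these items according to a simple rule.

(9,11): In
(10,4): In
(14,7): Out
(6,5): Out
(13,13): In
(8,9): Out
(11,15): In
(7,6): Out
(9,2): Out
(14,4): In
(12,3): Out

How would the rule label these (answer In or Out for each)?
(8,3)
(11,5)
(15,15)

Looking at the examples, the only property every 'In' case has and every 'Out' case lacks is: sum is even.
Out: (8,3), since 8+3 = 11. In: (11,5), since 11+5 = 16. In: (15,15), since 15+15 = 30.

Out, In, In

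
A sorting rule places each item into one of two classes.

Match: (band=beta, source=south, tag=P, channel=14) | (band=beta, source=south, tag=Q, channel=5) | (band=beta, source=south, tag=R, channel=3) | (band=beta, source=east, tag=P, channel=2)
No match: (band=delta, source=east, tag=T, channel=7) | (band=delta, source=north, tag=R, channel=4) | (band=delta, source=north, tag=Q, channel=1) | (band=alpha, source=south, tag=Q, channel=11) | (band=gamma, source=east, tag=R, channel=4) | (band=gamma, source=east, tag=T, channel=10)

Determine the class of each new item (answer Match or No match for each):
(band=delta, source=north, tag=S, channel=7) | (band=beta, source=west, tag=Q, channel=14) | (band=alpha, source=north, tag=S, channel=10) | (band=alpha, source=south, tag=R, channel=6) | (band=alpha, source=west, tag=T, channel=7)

No match, Match, No match, No match, No match

The simplest hypothesis consistent with all the labels is: band is beta.
(band=delta, source=north, tag=S, channel=7): band is delta — does not pass, so No match.
(band=beta, source=west, tag=Q, channel=14): band is beta — matches, so Match.
(band=alpha, source=north, tag=S, channel=10): band is alpha — does not pass, so No match.
(band=alpha, source=south, tag=R, channel=6): band is alpha — does not pass, so No match.
(band=alpha, source=west, tag=T, channel=7): band is alpha — does not pass, so No match.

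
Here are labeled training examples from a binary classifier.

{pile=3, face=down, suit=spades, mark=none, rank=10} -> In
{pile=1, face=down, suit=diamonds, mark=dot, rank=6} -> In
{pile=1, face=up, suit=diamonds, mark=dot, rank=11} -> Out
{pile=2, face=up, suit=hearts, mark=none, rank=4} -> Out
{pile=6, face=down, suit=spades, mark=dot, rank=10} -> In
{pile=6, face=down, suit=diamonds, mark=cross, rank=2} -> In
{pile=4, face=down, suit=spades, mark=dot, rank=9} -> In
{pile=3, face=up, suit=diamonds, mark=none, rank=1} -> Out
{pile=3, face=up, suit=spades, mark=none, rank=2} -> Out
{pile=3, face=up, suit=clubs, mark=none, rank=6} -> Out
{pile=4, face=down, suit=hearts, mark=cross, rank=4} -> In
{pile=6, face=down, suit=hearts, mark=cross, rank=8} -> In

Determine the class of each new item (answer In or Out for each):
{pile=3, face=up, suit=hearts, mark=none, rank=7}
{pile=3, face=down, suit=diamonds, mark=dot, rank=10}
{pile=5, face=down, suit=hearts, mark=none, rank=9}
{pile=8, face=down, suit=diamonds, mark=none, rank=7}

The pattern is that an item is 'In' exactly when: face is down.

Out, In, In, In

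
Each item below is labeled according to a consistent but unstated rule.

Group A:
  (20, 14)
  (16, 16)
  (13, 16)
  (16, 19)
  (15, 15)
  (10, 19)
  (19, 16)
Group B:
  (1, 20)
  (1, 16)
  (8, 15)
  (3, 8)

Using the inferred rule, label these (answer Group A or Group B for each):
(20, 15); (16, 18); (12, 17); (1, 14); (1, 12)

Group A, Group A, Group A, Group B, Group B

'Group A' ⟺ sum ≥ 29.
(20, 15) → 20+15 = 35 → Group A. (16, 18) → 16+18 = 34 → Group A. (12, 17) → 12+17 = 29 → Group A. (1, 14) → 1+14 = 15 → Group B. (1, 12) → 1+12 = 13 → Group B.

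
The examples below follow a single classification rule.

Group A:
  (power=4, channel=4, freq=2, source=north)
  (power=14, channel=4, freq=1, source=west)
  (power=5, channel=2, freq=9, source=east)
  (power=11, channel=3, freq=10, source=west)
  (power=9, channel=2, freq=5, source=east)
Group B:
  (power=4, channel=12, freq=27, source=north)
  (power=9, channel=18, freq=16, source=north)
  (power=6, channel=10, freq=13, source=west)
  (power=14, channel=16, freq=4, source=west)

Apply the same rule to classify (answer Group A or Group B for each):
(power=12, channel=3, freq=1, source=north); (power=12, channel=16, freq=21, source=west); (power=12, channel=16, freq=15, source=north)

Group A, Group B, Group B

The common property of the 'Group A' items is: channel ≤ 4. No 'Group B' item has it.
(power=12, channel=3, freq=1, source=north): channel = 3 — satisfies this, so Group A. (power=12, channel=16, freq=21, source=west): channel = 16 — fails this test, so Group B. (power=12, channel=16, freq=15, source=north): channel = 16 — fails this test, so Group B.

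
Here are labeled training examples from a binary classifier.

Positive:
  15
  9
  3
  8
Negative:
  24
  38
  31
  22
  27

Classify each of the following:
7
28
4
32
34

Positive, Negative, Positive, Negative, Negative

A rule that fits every label: at most 15 — true of each 'Positive' example, false of each 'Negative' one.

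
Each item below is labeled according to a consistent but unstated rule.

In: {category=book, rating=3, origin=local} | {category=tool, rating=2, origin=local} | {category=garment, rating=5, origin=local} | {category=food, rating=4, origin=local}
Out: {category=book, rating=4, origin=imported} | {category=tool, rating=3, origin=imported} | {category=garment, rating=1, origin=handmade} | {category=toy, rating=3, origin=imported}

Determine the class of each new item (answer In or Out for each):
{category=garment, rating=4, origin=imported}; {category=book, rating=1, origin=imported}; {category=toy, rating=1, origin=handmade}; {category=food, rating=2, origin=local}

One predicate separates the groups cleanly: origin is local.
{category=garment, rating=4, origin=imported}: origin is imported, does not pass → Out.
{category=book, rating=1, origin=imported}: origin is imported, does not pass → Out.
{category=toy, rating=1, origin=handmade}: origin is handmade, does not pass → Out.
{category=food, rating=2, origin=local}: origin is local, satisfies this → In.

Out, Out, Out, In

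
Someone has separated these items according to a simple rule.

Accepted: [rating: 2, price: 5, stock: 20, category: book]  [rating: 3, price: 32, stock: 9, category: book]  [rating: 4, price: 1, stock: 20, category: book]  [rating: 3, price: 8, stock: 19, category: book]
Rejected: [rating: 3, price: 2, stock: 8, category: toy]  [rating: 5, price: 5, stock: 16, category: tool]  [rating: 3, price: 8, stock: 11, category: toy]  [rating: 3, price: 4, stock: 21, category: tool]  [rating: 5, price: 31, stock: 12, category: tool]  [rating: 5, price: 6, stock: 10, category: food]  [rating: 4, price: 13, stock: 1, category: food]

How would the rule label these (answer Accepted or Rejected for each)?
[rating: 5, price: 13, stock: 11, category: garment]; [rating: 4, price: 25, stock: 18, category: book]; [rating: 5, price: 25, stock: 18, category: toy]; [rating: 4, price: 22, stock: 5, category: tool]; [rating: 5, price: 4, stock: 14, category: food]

Looking at the examples, the only property every 'Accepted' case has and every 'Rejected' case lacks is: category is book.
[rating: 5, price: 13, stock: 11, category: garment]: Rejected (category is garment). [rating: 4, price: 25, stock: 18, category: book]: Accepted (category is book). [rating: 5, price: 25, stock: 18, category: toy]: Rejected (category is toy). [rating: 4, price: 22, stock: 5, category: tool]: Rejected (category is tool). [rating: 5, price: 4, stock: 14, category: food]: Rejected (category is food).

Rejected, Accepted, Rejected, Rejected, Rejected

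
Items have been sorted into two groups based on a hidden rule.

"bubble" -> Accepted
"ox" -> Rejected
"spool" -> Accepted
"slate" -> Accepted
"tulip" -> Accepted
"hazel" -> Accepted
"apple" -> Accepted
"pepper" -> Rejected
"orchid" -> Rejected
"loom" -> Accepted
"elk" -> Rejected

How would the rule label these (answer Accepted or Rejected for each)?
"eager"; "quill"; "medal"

The common property of the 'Accepted' items is: length ≥ 4 AND contains 'l'. No 'Rejected' item has it.
"eager" — length 5, no 'l', hence Rejected. "quill" — length 5, has 'l', hence Accepted. "medal" — length 5, has 'l', hence Accepted.

Rejected, Accepted, Accepted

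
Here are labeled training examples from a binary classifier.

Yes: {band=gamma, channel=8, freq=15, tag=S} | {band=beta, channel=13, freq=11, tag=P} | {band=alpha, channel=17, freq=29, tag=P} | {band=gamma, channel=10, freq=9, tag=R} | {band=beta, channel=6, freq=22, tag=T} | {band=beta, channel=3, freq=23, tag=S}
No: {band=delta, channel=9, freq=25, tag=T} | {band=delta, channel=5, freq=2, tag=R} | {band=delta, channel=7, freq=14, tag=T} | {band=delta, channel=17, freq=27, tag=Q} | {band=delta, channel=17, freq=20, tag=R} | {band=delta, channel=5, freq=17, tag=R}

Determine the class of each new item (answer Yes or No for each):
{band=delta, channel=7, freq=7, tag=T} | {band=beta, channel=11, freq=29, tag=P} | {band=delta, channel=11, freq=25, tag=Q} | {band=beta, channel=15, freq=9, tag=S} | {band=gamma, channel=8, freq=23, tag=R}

Comparing the two groups points to one rule — band is not delta.
{band=delta, channel=7, freq=7, tag=T}: band is delta, doesn't qualify → No. {band=beta, channel=11, freq=29, tag=P}: band is beta, qualifies → Yes. {band=delta, channel=11, freq=25, tag=Q}: band is delta, doesn't qualify → No. {band=beta, channel=15, freq=9, tag=S}: band is beta, qualifies → Yes. {band=gamma, channel=8, freq=23, tag=R}: band is gamma, qualifies → Yes.

No, Yes, No, Yes, Yes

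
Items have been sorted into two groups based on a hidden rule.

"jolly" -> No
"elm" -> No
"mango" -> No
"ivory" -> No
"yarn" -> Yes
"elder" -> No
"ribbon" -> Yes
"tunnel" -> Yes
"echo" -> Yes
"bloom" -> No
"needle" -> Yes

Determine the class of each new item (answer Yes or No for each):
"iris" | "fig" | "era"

Yes, No, No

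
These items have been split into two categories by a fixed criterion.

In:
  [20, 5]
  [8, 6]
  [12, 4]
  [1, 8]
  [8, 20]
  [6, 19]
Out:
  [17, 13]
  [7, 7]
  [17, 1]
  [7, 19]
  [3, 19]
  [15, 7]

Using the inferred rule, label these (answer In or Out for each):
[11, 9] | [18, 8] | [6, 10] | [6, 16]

The common property of the 'In' items is: product is even. No 'Out' item has it.
Out: [11, 9], since 11·9 = 99.
In: [18, 8], since 18·8 = 144.
In: [6, 10], since 6·10 = 60.
In: [6, 16], since 6·16 = 96.

Out, In, In, In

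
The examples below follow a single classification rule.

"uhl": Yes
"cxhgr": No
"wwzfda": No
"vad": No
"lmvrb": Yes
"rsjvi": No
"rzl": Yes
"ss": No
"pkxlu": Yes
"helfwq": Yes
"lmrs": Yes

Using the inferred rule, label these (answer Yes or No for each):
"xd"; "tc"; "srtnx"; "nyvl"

No, No, No, Yes

One predicate separates the groups cleanly: contains 'l'.
"xd" → no 'l' → No.
"tc" → no 'l' → No.
"srtnx" → no 'l' → No.
"nyvl" → has 'l' → Yes.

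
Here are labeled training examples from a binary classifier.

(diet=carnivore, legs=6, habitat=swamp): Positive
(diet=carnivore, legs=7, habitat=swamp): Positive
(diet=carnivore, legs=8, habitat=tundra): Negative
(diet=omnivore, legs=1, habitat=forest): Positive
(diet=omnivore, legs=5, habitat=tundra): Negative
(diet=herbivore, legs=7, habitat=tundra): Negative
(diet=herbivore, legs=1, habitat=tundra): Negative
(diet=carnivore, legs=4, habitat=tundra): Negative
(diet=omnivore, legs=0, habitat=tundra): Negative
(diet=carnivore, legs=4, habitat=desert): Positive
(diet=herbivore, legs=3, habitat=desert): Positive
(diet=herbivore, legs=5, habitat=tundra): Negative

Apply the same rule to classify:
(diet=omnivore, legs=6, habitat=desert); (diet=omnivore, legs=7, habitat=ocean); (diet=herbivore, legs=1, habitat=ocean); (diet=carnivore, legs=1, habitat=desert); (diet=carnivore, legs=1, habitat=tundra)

Positive, Positive, Positive, Positive, Negative

The simplest hypothesis consistent with all the labels is: habitat is not tundra.
(diet=omnivore, legs=6, habitat=desert) → habitat is desert → Positive. (diet=omnivore, legs=7, habitat=ocean) → habitat is ocean → Positive. (diet=herbivore, legs=1, habitat=ocean) → habitat is ocean → Positive. (diet=carnivore, legs=1, habitat=desert) → habitat is desert → Positive. (diet=carnivore, legs=1, habitat=tundra) → habitat is tundra → Negative.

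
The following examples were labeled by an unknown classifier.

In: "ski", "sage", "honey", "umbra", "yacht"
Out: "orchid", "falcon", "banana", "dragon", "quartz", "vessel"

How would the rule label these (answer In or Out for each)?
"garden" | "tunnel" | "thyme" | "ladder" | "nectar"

A rule that fits every label: length ≤ 5 — true of each 'In' example, false of each 'Out' one.
Out: "garden", since length 6. Out: "tunnel", since length 6. In: "thyme", since length 5. Out: "ladder", since length 6. Out: "nectar", since length 6.

Out, Out, In, Out, Out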